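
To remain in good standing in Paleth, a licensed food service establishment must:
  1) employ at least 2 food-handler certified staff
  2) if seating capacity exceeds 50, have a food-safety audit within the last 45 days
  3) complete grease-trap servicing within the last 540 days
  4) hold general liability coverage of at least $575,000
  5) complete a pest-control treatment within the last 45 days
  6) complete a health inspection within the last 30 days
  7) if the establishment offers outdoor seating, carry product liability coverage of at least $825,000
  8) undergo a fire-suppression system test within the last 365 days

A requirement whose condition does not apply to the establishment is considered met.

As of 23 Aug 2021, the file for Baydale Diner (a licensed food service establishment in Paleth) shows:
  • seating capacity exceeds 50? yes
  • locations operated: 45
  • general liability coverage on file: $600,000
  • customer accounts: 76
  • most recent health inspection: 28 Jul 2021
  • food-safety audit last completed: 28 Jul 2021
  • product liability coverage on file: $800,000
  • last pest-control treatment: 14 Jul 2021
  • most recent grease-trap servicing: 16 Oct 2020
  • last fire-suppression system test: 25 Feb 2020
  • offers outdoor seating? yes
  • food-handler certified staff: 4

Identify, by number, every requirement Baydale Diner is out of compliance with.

1. food-handler certified staff 4 ≥ 2 → met
2. condition 'seating capacity exceeds 50' holds; food-safety audit 26 days ago vs limit 45 → met
3. grease-trap servicing 311 days ago vs limit 540 → met
4. general liability coverage $600,000 ≥ $575,000 → met
5. pest-control treatment 40 days ago vs limit 45 → met
6. health inspection 26 days ago vs limit 30 → met
7. condition 'offers outdoor seating' holds; product liability coverage $800,000 < $825,000 → not met
8. fire-suppression system test 545 days ago vs limit 365 → not met
Not met: 7, 8

7, 8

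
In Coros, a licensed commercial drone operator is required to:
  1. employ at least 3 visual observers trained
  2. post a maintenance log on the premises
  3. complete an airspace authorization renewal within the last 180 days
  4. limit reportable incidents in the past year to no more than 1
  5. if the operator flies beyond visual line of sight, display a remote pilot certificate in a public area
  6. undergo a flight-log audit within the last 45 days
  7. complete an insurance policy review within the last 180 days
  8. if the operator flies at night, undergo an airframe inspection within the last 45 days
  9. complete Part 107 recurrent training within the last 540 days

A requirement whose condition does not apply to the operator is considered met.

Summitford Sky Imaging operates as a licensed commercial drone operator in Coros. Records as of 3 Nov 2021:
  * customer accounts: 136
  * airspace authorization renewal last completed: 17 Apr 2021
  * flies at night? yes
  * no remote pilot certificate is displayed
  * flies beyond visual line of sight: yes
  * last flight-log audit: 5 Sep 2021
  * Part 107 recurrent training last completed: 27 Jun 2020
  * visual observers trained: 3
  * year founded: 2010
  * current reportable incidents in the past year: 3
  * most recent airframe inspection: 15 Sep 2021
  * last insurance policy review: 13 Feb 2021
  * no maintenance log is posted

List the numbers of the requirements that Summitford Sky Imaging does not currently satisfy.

2, 3, 4, 5, 6, 7, 8

1. visual observers trained 3 ≥ 3 → met
2. maintenance log absent → not met
3. airspace authorization renewal 200 days ago vs limit 180 → not met
4. reportable incidents in the past year 3 > 1 → not met
5. condition 'flies beyond visual line of sight' holds; remote pilot certificate absent → not met
6. flight-log audit 59 days ago vs limit 45 → not met
7. insurance policy review 263 days ago vs limit 180 → not met
8. condition 'flies at night' holds; airframe inspection 49 days ago vs limit 45 → not met
9. Part 107 recurrent training 494 days ago vs limit 540 → met
Not met: 2, 3, 4, 5, 6, 7, 8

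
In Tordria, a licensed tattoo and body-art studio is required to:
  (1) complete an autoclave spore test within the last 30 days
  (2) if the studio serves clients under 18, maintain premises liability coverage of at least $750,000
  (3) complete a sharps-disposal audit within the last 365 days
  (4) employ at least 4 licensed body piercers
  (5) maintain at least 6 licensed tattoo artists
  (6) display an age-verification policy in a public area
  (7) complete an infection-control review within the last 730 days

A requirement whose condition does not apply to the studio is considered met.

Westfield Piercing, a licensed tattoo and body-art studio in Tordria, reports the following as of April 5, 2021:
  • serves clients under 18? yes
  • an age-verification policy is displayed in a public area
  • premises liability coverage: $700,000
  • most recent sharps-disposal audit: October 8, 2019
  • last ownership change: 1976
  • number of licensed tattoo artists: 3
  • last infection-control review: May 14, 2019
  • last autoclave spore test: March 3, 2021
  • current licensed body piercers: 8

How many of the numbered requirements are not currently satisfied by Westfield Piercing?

4

1. autoclave spore test 33 days ago vs limit 30 → not met
2. condition 'serves clients under 18' holds; premises liability coverage $700,000 < $750,000 → not met
3. sharps-disposal audit 545 days ago vs limit 365 → not met
4. licensed body piercers 8 ≥ 4 → met
5. licensed tattoo artists 3 < 6 → not met
6. age-verification policy present → met
7. infection-control review 692 days ago vs limit 730 → met
Not met: 4 of 7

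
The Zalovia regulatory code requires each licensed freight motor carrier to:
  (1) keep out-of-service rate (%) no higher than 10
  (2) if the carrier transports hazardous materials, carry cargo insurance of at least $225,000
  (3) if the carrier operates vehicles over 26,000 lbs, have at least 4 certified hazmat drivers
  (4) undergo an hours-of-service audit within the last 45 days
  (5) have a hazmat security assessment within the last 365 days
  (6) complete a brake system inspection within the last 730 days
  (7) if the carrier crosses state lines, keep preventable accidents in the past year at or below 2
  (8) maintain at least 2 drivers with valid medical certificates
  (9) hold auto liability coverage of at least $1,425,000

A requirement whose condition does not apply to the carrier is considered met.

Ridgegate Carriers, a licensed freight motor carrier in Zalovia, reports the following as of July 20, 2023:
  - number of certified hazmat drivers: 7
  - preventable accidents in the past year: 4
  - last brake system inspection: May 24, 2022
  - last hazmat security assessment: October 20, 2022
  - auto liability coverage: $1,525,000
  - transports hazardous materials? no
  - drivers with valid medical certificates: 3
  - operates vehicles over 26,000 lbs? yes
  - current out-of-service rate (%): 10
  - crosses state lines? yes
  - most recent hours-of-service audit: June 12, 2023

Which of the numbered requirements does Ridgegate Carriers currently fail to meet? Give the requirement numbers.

1. out-of-service rate (%) 10 ≤ 10 → met
2. condition 'transports hazardous materials' does not hold → requirement n/a → met
3. condition 'operates vehicles over 26,000 lbs' holds; certified hazmat drivers 7 ≥ 4 → met
4. hours-of-service audit 38 days ago vs limit 45 → met
5. hazmat security assessment 273 days ago vs limit 365 → met
6. brake system inspection 422 days ago vs limit 730 → met
7. condition 'crosses state lines' holds; preventable accidents in the past year 4 > 2 → not met
8. drivers with valid medical certificates 3 ≥ 2 → met
9. auto liability coverage $1,525,000 ≥ $1,425,000 → met
Not met: 7

7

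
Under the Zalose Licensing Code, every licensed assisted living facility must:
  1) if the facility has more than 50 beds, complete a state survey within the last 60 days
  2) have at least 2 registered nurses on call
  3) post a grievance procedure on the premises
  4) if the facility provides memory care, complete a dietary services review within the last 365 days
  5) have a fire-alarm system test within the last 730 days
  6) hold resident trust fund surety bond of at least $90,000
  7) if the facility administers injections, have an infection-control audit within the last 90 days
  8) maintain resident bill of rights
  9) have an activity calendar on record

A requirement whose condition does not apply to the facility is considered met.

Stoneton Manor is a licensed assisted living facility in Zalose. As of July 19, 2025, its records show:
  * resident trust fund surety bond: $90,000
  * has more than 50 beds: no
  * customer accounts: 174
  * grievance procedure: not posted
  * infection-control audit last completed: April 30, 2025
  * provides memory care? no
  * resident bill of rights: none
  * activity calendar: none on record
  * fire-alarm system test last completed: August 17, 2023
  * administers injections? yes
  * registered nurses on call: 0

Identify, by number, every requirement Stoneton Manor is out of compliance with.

2, 3, 8, 9

1. condition 'has more than 50 beds' does not hold → requirement n/a → met
2. registered nurses on call 0 < 2 → not met
3. grievance procedure absent → not met
4. condition 'provides memory care' does not hold → requirement n/a → met
5. fire-alarm system test 702 days ago vs limit 730 → met
6. resident trust fund surety bond $90,000 ≥ $90,000 → met
7. condition 'administers injections' holds; infection-control audit 80 days ago vs limit 90 → met
8. resident bill of rights absent → not met
9. activity calendar absent → not met
Not met: 2, 3, 8, 9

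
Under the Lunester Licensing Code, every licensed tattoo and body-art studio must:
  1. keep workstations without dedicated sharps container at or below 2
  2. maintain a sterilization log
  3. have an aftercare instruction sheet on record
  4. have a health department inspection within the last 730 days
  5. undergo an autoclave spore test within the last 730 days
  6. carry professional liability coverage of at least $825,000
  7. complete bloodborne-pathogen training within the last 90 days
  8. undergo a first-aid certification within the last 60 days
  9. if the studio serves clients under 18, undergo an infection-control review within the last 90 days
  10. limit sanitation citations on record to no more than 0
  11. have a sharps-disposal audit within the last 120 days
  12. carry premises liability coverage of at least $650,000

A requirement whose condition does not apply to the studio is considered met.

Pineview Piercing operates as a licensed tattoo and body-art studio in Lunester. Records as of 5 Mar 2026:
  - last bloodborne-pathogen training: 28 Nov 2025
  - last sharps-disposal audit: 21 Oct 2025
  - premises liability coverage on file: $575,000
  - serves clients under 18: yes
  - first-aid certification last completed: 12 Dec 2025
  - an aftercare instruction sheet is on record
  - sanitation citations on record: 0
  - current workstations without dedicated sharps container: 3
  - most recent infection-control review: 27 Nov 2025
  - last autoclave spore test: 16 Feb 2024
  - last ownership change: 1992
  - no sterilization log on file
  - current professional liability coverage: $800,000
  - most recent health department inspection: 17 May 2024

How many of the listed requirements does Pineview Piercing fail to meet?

1. workstations without dedicated sharps container 3 > 2 → not met
2. sterilization log absent → not met
3. aftercare instruction sheet present → met
4. health department inspection 657 days ago vs limit 730 → met
5. autoclave spore test 748 days ago vs limit 730 → not met
6. professional liability coverage $800,000 < $825,000 → not met
7. bloodborne-pathogen training 97 days ago vs limit 90 → not met
8. first-aid certification 83 days ago vs limit 60 → not met
9. condition 'serves clients under 18' holds; infection-control review 98 days ago vs limit 90 → not met
10. sanitation citations on record 0 ≤ 0 → met
11. sharps-disposal audit 135 days ago vs limit 120 → not met
12. premises liability coverage $575,000 < $650,000 → not met
Not met: 9 of 12

9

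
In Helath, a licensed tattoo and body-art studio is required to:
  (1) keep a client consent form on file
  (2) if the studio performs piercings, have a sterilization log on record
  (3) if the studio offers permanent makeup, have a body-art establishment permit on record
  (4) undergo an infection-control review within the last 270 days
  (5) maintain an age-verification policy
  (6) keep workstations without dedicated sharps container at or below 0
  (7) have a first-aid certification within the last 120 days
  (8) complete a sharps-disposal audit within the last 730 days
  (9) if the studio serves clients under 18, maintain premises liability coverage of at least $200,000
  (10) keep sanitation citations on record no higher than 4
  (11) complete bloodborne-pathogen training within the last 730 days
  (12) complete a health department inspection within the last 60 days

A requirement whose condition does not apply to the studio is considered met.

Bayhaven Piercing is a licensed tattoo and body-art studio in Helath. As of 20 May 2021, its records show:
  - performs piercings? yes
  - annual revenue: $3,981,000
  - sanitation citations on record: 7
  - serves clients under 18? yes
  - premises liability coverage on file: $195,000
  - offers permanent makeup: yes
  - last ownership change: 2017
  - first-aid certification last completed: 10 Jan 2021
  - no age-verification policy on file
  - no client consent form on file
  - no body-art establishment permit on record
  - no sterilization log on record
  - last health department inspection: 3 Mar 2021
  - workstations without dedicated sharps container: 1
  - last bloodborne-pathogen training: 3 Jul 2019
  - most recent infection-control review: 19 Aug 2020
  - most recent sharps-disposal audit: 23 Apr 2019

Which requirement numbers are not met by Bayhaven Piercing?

1. client consent form absent → not met
2. condition 'performs piercings' holds; sterilization log absent → not met
3. condition 'offers permanent makeup' holds; body-art establishment permit absent → not met
4. infection-control review 274 days ago vs limit 270 → not met
5. age-verification policy absent → not met
6. workstations without dedicated sharps container 1 > 0 → not met
7. first-aid certification 130 days ago vs limit 120 → not met
8. sharps-disposal audit 758 days ago vs limit 730 → not met
9. condition 'serves clients under 18' holds; premises liability coverage $195,000 < $200,000 → not met
10. sanitation citations on record 7 > 4 → not met
11. bloodborne-pathogen training 687 days ago vs limit 730 → met
12. health department inspection 78 days ago vs limit 60 → not met
Not met: 1, 2, 3, 4, 5, 6, 7, 8, 9, 10, 12

1, 2, 3, 4, 5, 6, 7, 8, 9, 10, 12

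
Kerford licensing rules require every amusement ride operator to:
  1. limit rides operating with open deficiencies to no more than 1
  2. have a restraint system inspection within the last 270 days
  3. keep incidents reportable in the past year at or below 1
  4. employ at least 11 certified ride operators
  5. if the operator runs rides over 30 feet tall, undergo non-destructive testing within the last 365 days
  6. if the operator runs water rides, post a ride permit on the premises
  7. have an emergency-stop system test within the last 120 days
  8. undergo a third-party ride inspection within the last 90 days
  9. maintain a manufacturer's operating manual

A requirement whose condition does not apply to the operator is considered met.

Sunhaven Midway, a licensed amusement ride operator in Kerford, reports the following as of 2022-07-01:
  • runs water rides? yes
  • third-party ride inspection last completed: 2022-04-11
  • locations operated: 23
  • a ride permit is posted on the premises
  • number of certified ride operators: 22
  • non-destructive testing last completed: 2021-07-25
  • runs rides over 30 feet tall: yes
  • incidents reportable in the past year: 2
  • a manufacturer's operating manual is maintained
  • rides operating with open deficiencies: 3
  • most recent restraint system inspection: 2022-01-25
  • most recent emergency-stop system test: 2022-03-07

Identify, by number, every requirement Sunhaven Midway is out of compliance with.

1. rides operating with open deficiencies 3 > 1 → not met
2. restraint system inspection 157 days ago vs limit 270 → met
3. incidents reportable in the past year 2 > 1 → not met
4. certified ride operators 22 ≥ 11 → met
5. condition 'runs rides over 30 feet tall' holds; non-destructive testing 341 days ago vs limit 365 → met
6. condition 'runs water rides' holds; ride permit present → met
7. emergency-stop system test 116 days ago vs limit 120 → met
8. third-party ride inspection 81 days ago vs limit 90 → met
9. manufacturer's operating manual present → met
Not met: 1, 3

1, 3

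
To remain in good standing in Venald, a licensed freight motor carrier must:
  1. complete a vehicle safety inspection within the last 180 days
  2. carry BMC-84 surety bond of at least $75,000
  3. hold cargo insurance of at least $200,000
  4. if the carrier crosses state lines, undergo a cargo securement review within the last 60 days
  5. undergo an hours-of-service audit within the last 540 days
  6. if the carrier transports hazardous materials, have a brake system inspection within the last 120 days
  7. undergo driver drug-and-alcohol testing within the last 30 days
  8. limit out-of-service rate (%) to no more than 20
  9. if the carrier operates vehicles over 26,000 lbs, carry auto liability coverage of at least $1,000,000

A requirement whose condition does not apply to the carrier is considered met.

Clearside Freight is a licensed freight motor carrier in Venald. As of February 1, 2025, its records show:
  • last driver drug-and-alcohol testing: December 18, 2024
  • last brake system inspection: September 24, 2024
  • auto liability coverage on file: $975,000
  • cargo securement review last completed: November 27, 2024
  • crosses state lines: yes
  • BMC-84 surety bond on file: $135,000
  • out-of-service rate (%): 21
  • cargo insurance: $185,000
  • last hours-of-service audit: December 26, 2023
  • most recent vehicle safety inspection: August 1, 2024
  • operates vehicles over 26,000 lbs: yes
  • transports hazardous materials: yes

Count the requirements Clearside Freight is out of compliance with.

7

1. vehicle safety inspection 184 days ago vs limit 180 → not met
2. BMC-84 surety bond $135,000 ≥ $75,000 → met
3. cargo insurance $185,000 < $200,000 → not met
4. condition 'crosses state lines' holds; cargo securement review 66 days ago vs limit 60 → not met
5. hours-of-service audit 403 days ago vs limit 540 → met
6. condition 'transports hazardous materials' holds; brake system inspection 130 days ago vs limit 120 → not met
7. driver drug-and-alcohol testing 45 days ago vs limit 30 → not met
8. out-of-service rate (%) 21 > 20 → not met
9. condition 'operates vehicles over 26,000 lbs' holds; auto liability coverage $975,000 < $1,000,000 → not met
Not met: 7 of 9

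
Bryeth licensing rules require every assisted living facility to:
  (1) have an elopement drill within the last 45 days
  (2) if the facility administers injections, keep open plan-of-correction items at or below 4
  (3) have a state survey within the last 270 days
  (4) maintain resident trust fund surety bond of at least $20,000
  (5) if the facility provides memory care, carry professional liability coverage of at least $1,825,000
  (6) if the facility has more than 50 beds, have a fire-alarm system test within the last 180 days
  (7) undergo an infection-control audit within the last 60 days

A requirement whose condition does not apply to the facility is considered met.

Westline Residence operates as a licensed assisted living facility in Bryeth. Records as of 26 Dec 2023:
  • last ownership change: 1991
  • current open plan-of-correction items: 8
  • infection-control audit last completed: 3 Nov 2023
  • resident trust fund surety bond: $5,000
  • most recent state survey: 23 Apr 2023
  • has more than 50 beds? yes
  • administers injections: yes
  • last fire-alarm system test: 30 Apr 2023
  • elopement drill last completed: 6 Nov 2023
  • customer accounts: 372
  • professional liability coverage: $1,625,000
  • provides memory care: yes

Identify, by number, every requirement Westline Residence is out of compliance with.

1, 2, 4, 5, 6

1. elopement drill 50 days ago vs limit 45 → not met
2. condition 'administers injections' holds; open plan-of-correction items 8 > 4 → not met
3. state survey 247 days ago vs limit 270 → met
4. resident trust fund surety bond $5,000 < $20,000 → not met
5. condition 'provides memory care' holds; professional liability coverage $1,625,000 < $1,825,000 → not met
6. condition 'has more than 50 beds' holds; fire-alarm system test 240 days ago vs limit 180 → not met
7. infection-control audit 53 days ago vs limit 60 → met
Not met: 1, 2, 4, 5, 6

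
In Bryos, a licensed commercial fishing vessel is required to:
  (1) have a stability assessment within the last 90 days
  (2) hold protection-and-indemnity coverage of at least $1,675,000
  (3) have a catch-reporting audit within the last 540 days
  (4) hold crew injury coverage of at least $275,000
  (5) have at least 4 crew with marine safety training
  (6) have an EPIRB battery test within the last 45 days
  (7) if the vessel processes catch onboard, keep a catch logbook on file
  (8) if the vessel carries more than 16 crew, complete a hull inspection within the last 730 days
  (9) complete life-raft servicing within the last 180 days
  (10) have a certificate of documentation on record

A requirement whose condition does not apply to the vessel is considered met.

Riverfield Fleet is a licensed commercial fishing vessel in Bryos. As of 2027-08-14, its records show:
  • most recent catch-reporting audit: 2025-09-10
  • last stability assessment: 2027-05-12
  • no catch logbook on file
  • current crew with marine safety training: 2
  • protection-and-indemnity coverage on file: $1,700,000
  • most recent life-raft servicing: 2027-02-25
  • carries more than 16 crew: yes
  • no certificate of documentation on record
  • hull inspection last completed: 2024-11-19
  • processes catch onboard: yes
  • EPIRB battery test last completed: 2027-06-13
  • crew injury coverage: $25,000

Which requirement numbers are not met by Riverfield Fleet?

1. stability assessment 94 days ago vs limit 90 → not met
2. protection-and-indemnity coverage $1,700,000 ≥ $1,675,000 → met
3. catch-reporting audit 703 days ago vs limit 540 → not met
4. crew injury coverage $25,000 < $275,000 → not met
5. crew with marine safety training 2 < 4 → not met
6. EPIRB battery test 62 days ago vs limit 45 → not met
7. condition 'processes catch onboard' holds; catch logbook absent → not met
8. condition 'carries more than 16 crew' holds; hull inspection 998 days ago vs limit 730 → not met
9. life-raft servicing 170 days ago vs limit 180 → met
10. certificate of documentation absent → not met
Not met: 1, 3, 4, 5, 6, 7, 8, 10

1, 3, 4, 5, 6, 7, 8, 10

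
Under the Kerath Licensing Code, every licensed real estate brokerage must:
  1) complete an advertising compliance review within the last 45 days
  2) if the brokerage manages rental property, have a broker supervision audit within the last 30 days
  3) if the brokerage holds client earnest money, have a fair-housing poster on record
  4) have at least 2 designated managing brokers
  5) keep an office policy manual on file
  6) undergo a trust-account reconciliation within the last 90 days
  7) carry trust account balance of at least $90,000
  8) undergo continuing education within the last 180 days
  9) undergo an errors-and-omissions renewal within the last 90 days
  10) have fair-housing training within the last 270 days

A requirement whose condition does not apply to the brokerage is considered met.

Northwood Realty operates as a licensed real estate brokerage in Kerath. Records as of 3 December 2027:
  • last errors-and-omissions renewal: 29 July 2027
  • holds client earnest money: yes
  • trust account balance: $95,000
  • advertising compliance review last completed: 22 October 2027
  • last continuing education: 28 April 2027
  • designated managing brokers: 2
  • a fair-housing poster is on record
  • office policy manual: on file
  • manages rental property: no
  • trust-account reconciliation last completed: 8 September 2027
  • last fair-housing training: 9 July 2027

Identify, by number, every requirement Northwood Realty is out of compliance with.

8, 9

1. advertising compliance review 42 days ago vs limit 45 → met
2. condition 'manages rental property' does not hold → requirement n/a → met
3. condition 'holds client earnest money' holds; fair-housing poster present → met
4. designated managing brokers 2 ≥ 2 → met
5. office policy manual present → met
6. trust-account reconciliation 86 days ago vs limit 90 → met
7. trust account balance $95,000 ≥ $90,000 → met
8. continuing education 219 days ago vs limit 180 → not met
9. errors-and-omissions renewal 127 days ago vs limit 90 → not met
10. fair-housing training 147 days ago vs limit 270 → met
Not met: 8, 9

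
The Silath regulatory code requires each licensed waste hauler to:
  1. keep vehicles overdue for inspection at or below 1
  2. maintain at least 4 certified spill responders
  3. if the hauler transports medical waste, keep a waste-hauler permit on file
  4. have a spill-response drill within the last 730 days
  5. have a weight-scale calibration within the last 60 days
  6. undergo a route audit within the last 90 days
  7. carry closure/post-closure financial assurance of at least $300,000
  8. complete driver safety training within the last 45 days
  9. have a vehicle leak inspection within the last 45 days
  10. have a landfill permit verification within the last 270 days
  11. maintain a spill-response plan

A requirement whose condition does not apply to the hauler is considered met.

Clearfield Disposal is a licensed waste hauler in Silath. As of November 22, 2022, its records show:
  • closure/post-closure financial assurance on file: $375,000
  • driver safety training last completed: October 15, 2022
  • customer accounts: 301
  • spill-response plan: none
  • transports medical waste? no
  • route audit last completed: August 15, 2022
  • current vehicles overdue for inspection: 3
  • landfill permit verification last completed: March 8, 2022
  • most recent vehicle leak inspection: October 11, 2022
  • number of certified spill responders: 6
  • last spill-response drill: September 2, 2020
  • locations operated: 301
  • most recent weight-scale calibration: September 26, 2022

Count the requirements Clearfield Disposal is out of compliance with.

4

1. vehicles overdue for inspection 3 > 1 → not met
2. certified spill responders 6 ≥ 4 → met
3. condition 'transports medical waste' does not hold → requirement n/a → met
4. spill-response drill 811 days ago vs limit 730 → not met
5. weight-scale calibration 57 days ago vs limit 60 → met
6. route audit 99 days ago vs limit 90 → not met
7. closure/post-closure financial assurance $375,000 ≥ $300,000 → met
8. driver safety training 38 days ago vs limit 45 → met
9. vehicle leak inspection 42 days ago vs limit 45 → met
10. landfill permit verification 259 days ago vs limit 270 → met
11. spill-response plan absent → not met
Not met: 4 of 11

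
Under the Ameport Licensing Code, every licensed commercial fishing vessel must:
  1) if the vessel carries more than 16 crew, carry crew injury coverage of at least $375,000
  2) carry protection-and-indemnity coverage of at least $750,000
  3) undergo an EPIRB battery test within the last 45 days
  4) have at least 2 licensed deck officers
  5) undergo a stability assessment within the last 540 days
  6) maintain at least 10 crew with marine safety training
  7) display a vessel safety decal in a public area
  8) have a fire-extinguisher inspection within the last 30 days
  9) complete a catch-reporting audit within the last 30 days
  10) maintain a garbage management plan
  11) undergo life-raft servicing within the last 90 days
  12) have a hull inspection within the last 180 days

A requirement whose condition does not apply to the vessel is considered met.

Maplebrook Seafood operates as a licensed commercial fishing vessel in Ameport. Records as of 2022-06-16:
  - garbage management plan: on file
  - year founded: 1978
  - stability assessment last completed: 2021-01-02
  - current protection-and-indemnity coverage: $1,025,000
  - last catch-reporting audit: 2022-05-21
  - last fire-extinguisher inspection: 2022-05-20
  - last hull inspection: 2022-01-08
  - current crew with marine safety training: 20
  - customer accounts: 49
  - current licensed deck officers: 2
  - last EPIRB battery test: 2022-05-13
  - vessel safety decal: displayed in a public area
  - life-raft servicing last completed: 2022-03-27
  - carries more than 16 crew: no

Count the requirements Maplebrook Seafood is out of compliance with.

0

1. condition 'carries more than 16 crew' does not hold → requirement n/a → met
2. protection-and-indemnity coverage $1,025,000 ≥ $750,000 → met
3. EPIRB battery test 34 days ago vs limit 45 → met
4. licensed deck officers 2 ≥ 2 → met
5. stability assessment 530 days ago vs limit 540 → met
6. crew with marine safety training 20 ≥ 10 → met
7. vessel safety decal present → met
8. fire-extinguisher inspection 27 days ago vs limit 30 → met
9. catch-reporting audit 26 days ago vs limit 30 → met
10. garbage management plan present → met
11. life-raft servicing 81 days ago vs limit 90 → met
12. hull inspection 159 days ago vs limit 180 → met
Not met: 0 of 12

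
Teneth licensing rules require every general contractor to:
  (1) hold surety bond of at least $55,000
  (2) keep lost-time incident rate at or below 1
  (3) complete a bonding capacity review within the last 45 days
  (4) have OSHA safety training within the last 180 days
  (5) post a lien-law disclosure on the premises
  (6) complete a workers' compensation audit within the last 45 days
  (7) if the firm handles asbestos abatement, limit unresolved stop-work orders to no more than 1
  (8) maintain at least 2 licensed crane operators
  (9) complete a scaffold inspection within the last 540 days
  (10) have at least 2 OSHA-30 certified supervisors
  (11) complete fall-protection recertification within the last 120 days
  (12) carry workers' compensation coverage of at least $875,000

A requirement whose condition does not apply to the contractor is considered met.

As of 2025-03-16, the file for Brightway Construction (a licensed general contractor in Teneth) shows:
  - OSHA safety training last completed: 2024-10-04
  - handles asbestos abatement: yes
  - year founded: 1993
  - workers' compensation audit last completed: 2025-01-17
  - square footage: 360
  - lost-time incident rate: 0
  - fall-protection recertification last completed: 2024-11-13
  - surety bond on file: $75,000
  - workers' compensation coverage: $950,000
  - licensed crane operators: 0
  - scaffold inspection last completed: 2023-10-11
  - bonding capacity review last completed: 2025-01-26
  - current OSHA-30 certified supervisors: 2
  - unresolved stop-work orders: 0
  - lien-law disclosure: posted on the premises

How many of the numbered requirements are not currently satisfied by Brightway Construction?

1. surety bond $75,000 ≥ $55,000 → met
2. lost-time incident rate 0 ≤ 1 → met
3. bonding capacity review 49 days ago vs limit 45 → not met
4. OSHA safety training 163 days ago vs limit 180 → met
5. lien-law disclosure present → met
6. workers' compensation audit 58 days ago vs limit 45 → not met
7. condition 'handles asbestos abatement' holds; unresolved stop-work orders 0 ≤ 1 → met
8. licensed crane operators 0 < 2 → not met
9. scaffold inspection 522 days ago vs limit 540 → met
10. OSHA-30 certified supervisors 2 ≥ 2 → met
11. fall-protection recertification 123 days ago vs limit 120 → not met
12. workers' compensation coverage $950,000 ≥ $875,000 → met
Not met: 4 of 12

4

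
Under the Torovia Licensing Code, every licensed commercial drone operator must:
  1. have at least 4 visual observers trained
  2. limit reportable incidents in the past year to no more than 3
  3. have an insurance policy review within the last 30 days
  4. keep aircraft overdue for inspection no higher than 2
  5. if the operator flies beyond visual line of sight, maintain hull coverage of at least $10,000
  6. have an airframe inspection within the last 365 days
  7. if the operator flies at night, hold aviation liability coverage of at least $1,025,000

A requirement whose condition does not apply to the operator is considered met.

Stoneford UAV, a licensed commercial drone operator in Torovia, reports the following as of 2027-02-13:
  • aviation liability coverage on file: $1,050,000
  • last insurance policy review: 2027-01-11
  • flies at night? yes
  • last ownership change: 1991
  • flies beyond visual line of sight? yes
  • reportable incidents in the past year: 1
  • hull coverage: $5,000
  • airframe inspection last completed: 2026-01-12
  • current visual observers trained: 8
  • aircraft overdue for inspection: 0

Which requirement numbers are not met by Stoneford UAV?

3, 5, 6

1. visual observers trained 8 ≥ 4 → met
2. reportable incidents in the past year 1 ≤ 3 → met
3. insurance policy review 33 days ago vs limit 30 → not met
4. aircraft overdue for inspection 0 ≤ 2 → met
5. condition 'flies beyond visual line of sight' holds; hull coverage $5,000 < $10,000 → not met
6. airframe inspection 397 days ago vs limit 365 → not met
7. condition 'flies at night' holds; aviation liability coverage $1,050,000 ≥ $1,025,000 → met
Not met: 3, 5, 6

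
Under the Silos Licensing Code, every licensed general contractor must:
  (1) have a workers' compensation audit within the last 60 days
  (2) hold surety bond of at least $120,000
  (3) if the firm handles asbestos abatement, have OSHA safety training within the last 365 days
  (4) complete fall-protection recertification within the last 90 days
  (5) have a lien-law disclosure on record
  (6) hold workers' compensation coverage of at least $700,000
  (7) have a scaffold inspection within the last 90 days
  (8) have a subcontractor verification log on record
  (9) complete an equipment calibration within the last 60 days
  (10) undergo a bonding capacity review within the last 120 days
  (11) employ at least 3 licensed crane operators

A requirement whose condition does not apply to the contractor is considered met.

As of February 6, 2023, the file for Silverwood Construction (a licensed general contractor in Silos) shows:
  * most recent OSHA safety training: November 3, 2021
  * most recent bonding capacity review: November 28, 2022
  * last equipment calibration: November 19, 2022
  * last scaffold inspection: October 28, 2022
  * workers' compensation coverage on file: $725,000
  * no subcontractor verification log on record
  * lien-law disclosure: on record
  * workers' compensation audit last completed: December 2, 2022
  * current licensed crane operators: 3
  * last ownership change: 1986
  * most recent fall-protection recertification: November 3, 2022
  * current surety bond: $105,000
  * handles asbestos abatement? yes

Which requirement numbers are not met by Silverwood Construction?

1, 2, 3, 4, 7, 8, 9

1. workers' compensation audit 66 days ago vs limit 60 → not met
2. surety bond $105,000 < $120,000 → not met
3. condition 'handles asbestos abatement' holds; OSHA safety training 460 days ago vs limit 365 → not met
4. fall-protection recertification 95 days ago vs limit 90 → not met
5. lien-law disclosure present → met
6. workers' compensation coverage $725,000 ≥ $700,000 → met
7. scaffold inspection 101 days ago vs limit 90 → not met
8. subcontractor verification log absent → not met
9. equipment calibration 79 days ago vs limit 60 → not met
10. bonding capacity review 70 days ago vs limit 120 → met
11. licensed crane operators 3 ≥ 3 → met
Not met: 1, 2, 3, 4, 7, 8, 9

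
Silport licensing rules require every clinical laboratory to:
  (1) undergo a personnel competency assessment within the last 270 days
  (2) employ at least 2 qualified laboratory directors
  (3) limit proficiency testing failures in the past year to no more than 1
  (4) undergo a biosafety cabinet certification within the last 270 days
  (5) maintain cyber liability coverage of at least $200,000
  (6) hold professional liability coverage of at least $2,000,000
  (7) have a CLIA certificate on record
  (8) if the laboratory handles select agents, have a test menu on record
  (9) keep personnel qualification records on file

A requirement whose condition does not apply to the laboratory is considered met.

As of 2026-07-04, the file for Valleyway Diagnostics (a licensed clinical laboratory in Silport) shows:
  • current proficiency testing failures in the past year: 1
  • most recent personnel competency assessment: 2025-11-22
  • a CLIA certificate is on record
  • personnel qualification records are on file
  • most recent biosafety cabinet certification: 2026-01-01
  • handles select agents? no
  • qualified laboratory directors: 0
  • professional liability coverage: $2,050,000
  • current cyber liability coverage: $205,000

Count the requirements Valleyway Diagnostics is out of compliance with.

1

1. personnel competency assessment 224 days ago vs limit 270 → met
2. qualified laboratory directors 0 < 2 → not met
3. proficiency testing failures in the past year 1 ≤ 1 → met
4. biosafety cabinet certification 184 days ago vs limit 270 → met
5. cyber liability coverage $205,000 ≥ $200,000 → met
6. professional liability coverage $2,050,000 ≥ $2,000,000 → met
7. CLIA certificate present → met
8. condition 'handles select agents' does not hold → requirement n/a → met
9. personnel qualification records present → met
Not met: 1 of 9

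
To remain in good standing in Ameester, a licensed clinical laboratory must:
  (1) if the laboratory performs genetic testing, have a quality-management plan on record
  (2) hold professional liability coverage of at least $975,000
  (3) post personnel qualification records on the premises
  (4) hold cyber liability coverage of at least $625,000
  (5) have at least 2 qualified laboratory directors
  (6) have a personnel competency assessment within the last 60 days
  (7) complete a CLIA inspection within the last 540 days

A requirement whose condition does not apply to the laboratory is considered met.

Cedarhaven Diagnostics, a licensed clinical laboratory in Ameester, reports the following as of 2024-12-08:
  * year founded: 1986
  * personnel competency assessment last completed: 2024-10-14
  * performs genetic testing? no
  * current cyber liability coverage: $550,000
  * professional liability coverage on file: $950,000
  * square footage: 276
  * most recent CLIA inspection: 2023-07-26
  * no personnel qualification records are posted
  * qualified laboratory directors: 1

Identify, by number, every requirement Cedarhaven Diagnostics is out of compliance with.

2, 3, 4, 5

1. condition 'performs genetic testing' does not hold → requirement n/a → met
2. professional liability coverage $950,000 < $975,000 → not met
3. personnel qualification records absent → not met
4. cyber liability coverage $550,000 < $625,000 → not met
5. qualified laboratory directors 1 < 2 → not met
6. personnel competency assessment 55 days ago vs limit 60 → met
7. CLIA inspection 501 days ago vs limit 540 → met
Not met: 2, 3, 4, 5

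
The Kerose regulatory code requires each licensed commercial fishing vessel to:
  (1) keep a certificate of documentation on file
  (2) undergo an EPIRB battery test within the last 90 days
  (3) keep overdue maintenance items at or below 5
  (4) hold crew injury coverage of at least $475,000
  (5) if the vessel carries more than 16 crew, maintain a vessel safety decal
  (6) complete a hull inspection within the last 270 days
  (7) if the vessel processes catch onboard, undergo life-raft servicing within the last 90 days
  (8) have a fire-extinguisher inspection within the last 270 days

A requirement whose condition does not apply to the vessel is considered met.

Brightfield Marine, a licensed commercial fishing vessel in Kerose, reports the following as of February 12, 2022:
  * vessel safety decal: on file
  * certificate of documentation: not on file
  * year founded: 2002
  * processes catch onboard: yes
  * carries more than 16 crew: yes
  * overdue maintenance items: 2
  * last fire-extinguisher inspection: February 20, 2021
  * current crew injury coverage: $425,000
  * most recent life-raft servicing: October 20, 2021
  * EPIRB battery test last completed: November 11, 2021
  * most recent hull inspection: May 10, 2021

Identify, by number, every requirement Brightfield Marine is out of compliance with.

1. certificate of documentation absent → not met
2. EPIRB battery test 93 days ago vs limit 90 → not met
3. overdue maintenance items 2 ≤ 5 → met
4. crew injury coverage $425,000 < $475,000 → not met
5. condition 'carries more than 16 crew' holds; vessel safety decal present → met
6. hull inspection 278 days ago vs limit 270 → not met
7. condition 'processes catch onboard' holds; life-raft servicing 115 days ago vs limit 90 → not met
8. fire-extinguisher inspection 357 days ago vs limit 270 → not met
Not met: 1, 2, 4, 6, 7, 8

1, 2, 4, 6, 7, 8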